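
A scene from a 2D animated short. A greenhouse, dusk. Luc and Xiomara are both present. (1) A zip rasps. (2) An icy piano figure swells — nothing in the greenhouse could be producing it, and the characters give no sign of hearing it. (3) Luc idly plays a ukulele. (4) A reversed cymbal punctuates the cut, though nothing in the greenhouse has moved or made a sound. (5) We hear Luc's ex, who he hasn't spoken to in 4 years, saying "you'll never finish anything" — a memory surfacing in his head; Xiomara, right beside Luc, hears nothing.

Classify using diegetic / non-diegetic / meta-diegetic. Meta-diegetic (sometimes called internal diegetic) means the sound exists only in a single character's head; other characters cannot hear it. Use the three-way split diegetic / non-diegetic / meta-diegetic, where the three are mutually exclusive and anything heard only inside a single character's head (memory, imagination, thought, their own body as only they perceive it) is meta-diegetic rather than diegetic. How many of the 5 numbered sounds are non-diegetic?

2

(1) is diegetic: the sound comes from a zip physically present in the location.
(2) is non-diegetic: score with no on-screen or off-screen source; it exists for the audience alone.
(3) is diegetic: a character is playing a ukulele on screen.
(4) it's a sound-design accent with no in-world source; no one in the scene can hear it → non-diegetic.
Sound (5): the voice is a memory playing only inside Luc's mind; Xiomara can't hear it, so meta-diegetic.
So 2 of the 5 are non-diegetic: (2), (4).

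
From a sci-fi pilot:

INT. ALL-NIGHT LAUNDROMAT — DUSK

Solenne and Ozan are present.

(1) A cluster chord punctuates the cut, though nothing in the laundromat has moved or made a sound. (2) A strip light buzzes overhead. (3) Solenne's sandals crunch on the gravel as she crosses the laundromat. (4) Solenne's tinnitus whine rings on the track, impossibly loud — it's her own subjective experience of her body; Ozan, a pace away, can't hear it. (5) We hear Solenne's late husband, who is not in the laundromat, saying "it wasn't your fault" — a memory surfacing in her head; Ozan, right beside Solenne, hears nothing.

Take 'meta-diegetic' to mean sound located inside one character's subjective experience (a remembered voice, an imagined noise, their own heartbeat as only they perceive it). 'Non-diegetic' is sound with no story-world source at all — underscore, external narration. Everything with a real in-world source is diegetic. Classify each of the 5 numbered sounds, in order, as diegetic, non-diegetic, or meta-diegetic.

non-diegetic, diegetic, diegetic, meta-diegetic, meta-diegetic

(1) is non-diegetic: it's a sound-design accent with no in-world source; no one in the scene can hear it.
Sound (2): it's the actual ambient sound of the location, so diegetic.
Sound (3): it's the physical sound of Solenne moving in the space, so diegetic.
(4) is meta-diegetic: it's Solenne's internal bodily sensation rendered as sound; only Solenne 'hears' it.
(5) is meta-diegetic: it's Solenne's recollection rendered as sound; the other character can't hear it.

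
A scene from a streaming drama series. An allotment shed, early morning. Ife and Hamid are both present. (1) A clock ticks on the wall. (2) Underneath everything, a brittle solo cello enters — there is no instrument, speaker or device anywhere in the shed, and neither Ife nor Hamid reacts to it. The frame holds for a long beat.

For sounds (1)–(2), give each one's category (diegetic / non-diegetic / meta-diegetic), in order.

diegetic, non-diegetic

(1) an in-world source (a clock); characters could hear it → diegetic.
Sound (2): score with no on-screen or off-screen source; it exists for the audience alone, so non-diegetic.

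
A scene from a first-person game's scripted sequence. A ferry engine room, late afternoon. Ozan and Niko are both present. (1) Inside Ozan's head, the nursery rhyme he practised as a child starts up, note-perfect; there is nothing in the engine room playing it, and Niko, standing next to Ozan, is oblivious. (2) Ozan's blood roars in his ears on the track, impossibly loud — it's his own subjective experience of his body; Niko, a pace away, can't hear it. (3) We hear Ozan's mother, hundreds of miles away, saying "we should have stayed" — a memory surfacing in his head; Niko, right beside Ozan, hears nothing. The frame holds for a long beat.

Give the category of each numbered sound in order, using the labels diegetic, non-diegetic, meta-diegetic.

meta-diegetic, meta-diegetic, meta-diegetic

(1) is meta-diegetic: remembered music, private to Ozan — Niko is oblivious because it isn't in the room.
(2) is meta-diegetic: it's Ozan's internal bodily sensation rendered as sound; only Ozan 'hears' it.
Sound (3): the voice is a memory playing only inside Ozan's mind; Niko can't hear it, so meta-diegetic.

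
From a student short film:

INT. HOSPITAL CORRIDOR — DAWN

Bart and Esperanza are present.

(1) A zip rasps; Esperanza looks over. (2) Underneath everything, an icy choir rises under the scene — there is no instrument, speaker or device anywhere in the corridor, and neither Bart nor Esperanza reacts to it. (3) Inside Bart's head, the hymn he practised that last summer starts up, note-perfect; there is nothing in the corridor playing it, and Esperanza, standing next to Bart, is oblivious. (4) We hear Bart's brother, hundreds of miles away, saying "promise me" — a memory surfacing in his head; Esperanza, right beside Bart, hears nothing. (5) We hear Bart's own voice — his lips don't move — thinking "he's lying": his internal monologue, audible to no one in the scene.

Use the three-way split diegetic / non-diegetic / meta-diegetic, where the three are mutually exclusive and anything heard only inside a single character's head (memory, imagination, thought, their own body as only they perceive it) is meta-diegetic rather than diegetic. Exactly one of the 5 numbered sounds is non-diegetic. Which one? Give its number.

2

(1) a zip is a real object/event in the scene's world → diegetic.
(2) it has no source in the story world and no character can hear it — it's underscore → non-diegetic.
(3) the music is a memory playing inside Bart's mind alone; no real-world source, Esperanza can't hear it → meta-diegetic.
(4) is meta-diegetic: a remembered line, private to Bart — not present in the room, not audible to Esperanza.
(5) is meta-diegetic: Bart's thought-voice: a private mental sound no other character can hear.
Only (2) is non-diegetic.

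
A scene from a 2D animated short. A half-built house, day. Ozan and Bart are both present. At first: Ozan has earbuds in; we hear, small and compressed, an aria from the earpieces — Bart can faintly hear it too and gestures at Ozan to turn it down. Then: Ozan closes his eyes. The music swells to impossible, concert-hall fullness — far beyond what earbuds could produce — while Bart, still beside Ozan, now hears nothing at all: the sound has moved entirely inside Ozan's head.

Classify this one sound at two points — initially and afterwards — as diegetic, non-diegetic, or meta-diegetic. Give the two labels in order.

diegetic, meta-diegetic

Initially: the earbuds are a physical source both characters can hear → diegetic.
Afterwards: the music now exists only as Ozan's subjective experience; Bart can no longer hear it → meta-diegetic.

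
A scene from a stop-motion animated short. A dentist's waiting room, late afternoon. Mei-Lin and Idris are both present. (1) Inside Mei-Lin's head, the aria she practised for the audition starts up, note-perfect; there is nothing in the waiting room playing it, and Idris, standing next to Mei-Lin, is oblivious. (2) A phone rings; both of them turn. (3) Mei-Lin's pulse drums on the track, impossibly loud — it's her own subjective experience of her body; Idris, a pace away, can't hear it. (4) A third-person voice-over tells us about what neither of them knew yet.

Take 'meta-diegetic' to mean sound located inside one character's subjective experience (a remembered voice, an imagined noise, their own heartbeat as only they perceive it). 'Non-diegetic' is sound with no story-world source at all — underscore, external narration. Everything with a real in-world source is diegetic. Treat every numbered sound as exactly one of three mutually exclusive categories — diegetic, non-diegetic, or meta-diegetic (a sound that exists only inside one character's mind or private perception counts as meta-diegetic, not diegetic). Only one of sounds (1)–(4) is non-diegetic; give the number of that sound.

4

(1) is meta-diegetic: it lives in Mei-Lin's subjectivity, not in the waiting room.
Sound (2): the sound comes from a phone physically present in the location, so diegetic.
(3) it's Mei-Lin's internal bodily sensation rendered as sound; only Mei-Lin 'hears' it → meta-diegetic.
Sound (4): the narrator exists outside the story world, addressing only the audience, so non-diegetic.
Only (4) is non-diegetic.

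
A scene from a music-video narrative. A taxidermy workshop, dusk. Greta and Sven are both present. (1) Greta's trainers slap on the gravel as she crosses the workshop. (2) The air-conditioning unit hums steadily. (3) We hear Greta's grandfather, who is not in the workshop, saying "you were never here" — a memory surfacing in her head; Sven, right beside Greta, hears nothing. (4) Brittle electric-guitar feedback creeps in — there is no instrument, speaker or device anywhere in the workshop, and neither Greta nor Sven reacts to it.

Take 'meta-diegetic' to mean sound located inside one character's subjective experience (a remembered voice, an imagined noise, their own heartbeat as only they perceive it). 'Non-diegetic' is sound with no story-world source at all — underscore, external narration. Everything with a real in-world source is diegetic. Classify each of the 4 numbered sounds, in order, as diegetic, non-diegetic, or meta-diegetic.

diegetic, diegetic, meta-diegetic, non-diegetic

(1) a character's body making contact with the set — an in-world sound → diegetic.
(2) is diegetic: it's the actual ambient sound of the location.
Sound (3): the voice is a memory playing only inside Greta's mind; Sven can't hear it, so meta-diegetic.
Sound (4): score with no on-screen or off-screen source; it exists for the audience alone, so non-diegetic.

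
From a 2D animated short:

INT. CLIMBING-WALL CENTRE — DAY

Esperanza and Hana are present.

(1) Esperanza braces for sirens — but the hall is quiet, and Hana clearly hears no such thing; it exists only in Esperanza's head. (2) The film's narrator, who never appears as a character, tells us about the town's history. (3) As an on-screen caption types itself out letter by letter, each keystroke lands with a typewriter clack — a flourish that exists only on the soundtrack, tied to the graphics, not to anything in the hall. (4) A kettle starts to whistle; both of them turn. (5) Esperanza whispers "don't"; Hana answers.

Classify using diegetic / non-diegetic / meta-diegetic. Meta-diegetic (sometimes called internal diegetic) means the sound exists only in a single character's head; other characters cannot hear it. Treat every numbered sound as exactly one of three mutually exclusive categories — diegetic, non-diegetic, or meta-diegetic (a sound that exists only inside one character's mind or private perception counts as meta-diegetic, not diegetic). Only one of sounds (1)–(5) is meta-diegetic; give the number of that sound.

(1) is meta-diegetic: Esperanza alone 'hears' it — an imagined sound, not present in the space.
(2) is non-diegetic: external voice-over — not a character, not heard by anyone in the scene.
Sound (3): the caption isn't part of the story world, so neither is the sound tied to it, so non-diegetic.
Sound (4): the sound comes from a kettle physically present in the location, so diegetic.
Sound (5): Esperanza is a character speaking aloud in the scene, so diegetic.
Only (1) is meta-diegetic.

1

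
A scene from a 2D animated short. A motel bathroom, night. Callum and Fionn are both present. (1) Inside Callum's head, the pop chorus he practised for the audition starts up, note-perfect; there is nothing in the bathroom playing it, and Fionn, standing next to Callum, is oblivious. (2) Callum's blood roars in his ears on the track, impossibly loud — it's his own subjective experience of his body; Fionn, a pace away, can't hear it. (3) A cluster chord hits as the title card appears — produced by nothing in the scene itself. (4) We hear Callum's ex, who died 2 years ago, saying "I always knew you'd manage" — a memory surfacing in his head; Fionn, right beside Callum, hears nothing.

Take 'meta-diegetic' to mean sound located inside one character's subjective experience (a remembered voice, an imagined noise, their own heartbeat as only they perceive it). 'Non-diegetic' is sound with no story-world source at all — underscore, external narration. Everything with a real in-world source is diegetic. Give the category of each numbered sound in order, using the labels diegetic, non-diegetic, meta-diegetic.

(1) is meta-diegetic: remembered music, private to Callum — Fionn is oblivious because it isn't in the room.
(2) a subjective body sound — Callum's private perception, inaudible to Fionn → meta-diegetic.
Sound (3): it's a sound-design accent with no in-world source; no one in the scene can hear it, so non-diegetic.
(4) is meta-diegetic: it's Callum's recollection rendered as sound; the other character can't hear it.

meta-diegetic, meta-diegetic, non-diegetic, meta-diegetic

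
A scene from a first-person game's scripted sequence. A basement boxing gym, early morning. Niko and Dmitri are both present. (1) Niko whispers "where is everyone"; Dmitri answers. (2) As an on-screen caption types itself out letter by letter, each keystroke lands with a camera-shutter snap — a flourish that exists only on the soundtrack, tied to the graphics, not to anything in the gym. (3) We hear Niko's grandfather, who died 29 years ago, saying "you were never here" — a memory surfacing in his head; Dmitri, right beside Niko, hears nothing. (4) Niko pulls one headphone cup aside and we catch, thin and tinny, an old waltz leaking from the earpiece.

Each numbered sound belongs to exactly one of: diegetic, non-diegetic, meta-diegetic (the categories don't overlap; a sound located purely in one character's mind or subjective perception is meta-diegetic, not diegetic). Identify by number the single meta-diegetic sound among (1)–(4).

(1) Niko is a character speaking aloud in the scene → diegetic.
(2) is non-diegetic: it accompanies on-screen graphics, not anything inside the story world.
Sound (3): a remembered line, private to Niko — not present in the room, not audible to Dmitri, so meta-diegetic.
Sound (4): it's leaking from a physical pair of headphones in the scene, so diegetic.
Only (3) is meta-diegetic.

3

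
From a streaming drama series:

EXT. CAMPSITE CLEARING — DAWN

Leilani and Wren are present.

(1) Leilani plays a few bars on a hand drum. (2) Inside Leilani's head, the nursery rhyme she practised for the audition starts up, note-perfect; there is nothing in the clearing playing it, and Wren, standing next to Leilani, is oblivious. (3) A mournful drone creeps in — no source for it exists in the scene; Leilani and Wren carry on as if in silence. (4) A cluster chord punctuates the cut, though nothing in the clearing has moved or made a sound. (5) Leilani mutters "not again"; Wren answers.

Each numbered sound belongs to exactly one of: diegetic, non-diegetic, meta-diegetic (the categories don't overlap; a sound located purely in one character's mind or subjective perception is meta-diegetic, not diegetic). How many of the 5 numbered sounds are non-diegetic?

2

(1) the instrument and the performer are both in the scene → diegetic.
Sound (2): it lives in Leilani's subjectivity, not in the clearing, so meta-diegetic.
Sound (3): nothing in the clearing produces it and the characters don't hear it — pure soundtrack, so non-diegetic.
Sound (4): an editorial stinger — it belongs to the cut, not the story world, so non-diegetic.
(5) is diegetic: on-screen dialogue — Leilani speaks and Wren is there to hear.
So 2 of the 5 are non-diegetic: (3), (4).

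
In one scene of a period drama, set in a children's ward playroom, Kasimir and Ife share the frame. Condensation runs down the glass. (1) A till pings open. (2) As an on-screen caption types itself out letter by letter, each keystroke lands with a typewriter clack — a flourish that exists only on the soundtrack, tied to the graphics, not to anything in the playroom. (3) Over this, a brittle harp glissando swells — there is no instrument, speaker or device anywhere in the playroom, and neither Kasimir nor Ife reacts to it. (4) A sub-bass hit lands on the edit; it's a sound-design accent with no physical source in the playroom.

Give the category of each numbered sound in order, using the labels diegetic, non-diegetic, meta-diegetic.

Sound (1): an in-world source (a till); characters could hear it, so diegetic.
(2) is non-diegetic: sound married to a title/caption — outside the diegesis by definition.
Sound (3): score with no on-screen or off-screen source; it exists for the audience alone, so non-diegetic.
(4) an editorial stinger — it belongs to the cut, not the story world → non-diegetic.

diegetic, non-diegetic, non-diegetic, non-diegetic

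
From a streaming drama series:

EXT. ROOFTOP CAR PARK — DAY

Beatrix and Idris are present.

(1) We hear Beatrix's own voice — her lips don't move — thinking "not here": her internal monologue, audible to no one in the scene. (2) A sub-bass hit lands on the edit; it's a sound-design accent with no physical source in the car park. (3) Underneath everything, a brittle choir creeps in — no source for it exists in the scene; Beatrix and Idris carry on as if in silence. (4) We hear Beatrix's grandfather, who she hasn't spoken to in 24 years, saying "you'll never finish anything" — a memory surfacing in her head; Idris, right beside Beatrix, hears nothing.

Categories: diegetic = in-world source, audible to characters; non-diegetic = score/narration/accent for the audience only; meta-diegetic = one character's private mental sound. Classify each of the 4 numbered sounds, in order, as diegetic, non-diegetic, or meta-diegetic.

meta-diegetic, non-diegetic, non-diegetic, meta-diegetic

(1) is meta-diegetic: it's Beatrix's unspoken thought, heard only by the audience via her subjectivity.
(2) nothing in the scene produces it; it's an accent added for the audience → non-diegetic.
(3) is non-diegetic: it has no source in the story world and no character can hear it — it's underscore.
Sound (4): it's Beatrix's recollection rendered as sound; the other character can't hear it, so meta-diegetic.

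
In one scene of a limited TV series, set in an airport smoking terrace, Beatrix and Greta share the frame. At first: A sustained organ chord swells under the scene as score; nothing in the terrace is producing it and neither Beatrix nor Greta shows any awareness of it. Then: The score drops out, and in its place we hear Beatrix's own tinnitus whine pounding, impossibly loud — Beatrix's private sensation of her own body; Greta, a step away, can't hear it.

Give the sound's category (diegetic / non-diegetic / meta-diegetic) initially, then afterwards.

non-diegetic, meta-diegetic

Initially: underscore with no in-world source, inaudible to the characters → non-diegetic.
Afterwards: the body sound is Beatrix's subjective perception alone — Greta can't hear it → meta-diegetic.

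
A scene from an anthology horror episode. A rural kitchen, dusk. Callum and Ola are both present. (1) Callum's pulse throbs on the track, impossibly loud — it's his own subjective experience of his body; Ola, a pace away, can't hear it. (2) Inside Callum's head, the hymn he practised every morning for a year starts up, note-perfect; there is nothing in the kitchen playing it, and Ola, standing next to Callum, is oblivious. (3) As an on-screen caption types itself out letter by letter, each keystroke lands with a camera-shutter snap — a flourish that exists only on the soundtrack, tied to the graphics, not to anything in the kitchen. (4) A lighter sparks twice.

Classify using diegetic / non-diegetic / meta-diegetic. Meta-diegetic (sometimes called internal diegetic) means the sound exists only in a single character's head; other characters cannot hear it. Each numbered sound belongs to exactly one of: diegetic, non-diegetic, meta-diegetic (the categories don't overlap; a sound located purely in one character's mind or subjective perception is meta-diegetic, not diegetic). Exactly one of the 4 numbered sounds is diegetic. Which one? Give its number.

4

Sound (1): it's Callum's internal bodily sensation rendered as sound; only Callum 'hears' it, so meta-diegetic.
(2) the music is a memory playing inside Callum's mind alone; no real-world source, Ola can't hear it → meta-diegetic.
Sound (3): the caption isn't part of the story world, so neither is the sound tied to it, so non-diegetic.
(4) is diegetic: the sound comes from a lighter physically present in the location.
Only (4) is diegetic.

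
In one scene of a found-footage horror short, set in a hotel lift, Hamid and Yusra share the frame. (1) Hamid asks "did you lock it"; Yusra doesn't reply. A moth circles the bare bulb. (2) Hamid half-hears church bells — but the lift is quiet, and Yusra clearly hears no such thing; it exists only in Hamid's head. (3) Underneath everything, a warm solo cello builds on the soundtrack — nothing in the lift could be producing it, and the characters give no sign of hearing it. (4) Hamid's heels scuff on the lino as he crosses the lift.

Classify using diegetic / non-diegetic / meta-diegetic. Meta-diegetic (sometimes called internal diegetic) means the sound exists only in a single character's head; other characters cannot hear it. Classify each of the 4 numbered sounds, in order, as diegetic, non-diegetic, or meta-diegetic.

diegetic, meta-diegetic, non-diegetic, diegetic

(1) is diegetic: spoken by a character present in the story world.
(2) is meta-diegetic: the sound is imagined by Hamid; nothing in the story world is producing it and Yusra can't hear it.
Sound (3): nothing in the lift produces it and the characters don't hear it — pure soundtrack, so non-diegetic.
(4) is diegetic: it's the physical sound of Hamid moving in the space.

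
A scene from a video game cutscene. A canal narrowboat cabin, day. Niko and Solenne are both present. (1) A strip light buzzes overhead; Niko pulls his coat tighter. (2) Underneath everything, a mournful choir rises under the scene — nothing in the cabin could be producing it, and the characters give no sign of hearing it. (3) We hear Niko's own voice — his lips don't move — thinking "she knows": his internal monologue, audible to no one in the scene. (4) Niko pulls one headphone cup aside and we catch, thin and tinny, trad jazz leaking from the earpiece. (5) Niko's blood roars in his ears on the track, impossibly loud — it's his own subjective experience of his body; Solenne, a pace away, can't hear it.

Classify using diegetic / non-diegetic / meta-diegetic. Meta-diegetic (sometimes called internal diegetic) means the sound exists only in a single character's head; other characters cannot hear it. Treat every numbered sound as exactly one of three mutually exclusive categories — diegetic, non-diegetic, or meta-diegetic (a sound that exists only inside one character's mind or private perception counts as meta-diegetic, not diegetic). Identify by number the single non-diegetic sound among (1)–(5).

2

(1) is diegetic: a strip light is part of the location's real environment.
(2) nothing in the cabin produces it and the characters don't hear it — pure soundtrack → non-diegetic.
(3) internal monologue — inside Niko's mind, not spoken into the scene → meta-diegetic.
Sound (4): it's leaking from a physical pair of headphones in the scene, so diegetic.
(5) is meta-diegetic: point-of-audition from inside Niko's body; not a sound in the room.
Only (2) is non-diegetic.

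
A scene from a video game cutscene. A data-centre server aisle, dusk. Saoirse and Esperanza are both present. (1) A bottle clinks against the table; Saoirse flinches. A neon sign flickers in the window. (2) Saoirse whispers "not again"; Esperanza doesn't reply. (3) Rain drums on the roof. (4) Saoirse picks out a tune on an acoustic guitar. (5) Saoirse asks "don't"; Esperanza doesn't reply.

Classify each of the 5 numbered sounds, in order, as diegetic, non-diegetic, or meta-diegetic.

diegetic, diegetic, diegetic, diegetic, diegetic

Sound (1): a bottle is a real object/event in the scene's world, so diegetic.
(2) is diegetic: spoken by a character present in the story world.
(3) rain is part of the location's real environment → diegetic.
(4) is diegetic: the instrument and the performer are both in the scene.
Sound (5): spoken by a character present in the story world, so diegetic.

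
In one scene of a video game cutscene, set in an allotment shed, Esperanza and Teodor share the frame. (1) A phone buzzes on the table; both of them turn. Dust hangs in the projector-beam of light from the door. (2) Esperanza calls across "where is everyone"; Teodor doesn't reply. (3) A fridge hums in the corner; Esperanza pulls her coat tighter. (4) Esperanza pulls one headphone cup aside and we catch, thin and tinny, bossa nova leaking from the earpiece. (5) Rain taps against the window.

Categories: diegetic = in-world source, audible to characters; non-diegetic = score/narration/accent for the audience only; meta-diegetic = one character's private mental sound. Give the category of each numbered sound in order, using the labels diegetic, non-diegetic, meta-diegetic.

diegetic, diegetic, diegetic, diegetic, diegetic

(1) an in-world source (a phone); characters could hear it → diegetic.
Sound (2): Esperanza is a character speaking aloud in the scene, so diegetic.
Sound (3): ambient/room sound belonging to the story's physical space, so diegetic.
(4) is diegetic: it's leaking from a physical pair of headphones in the scene.
(5) it's the actual ambient sound of the location → diegetic.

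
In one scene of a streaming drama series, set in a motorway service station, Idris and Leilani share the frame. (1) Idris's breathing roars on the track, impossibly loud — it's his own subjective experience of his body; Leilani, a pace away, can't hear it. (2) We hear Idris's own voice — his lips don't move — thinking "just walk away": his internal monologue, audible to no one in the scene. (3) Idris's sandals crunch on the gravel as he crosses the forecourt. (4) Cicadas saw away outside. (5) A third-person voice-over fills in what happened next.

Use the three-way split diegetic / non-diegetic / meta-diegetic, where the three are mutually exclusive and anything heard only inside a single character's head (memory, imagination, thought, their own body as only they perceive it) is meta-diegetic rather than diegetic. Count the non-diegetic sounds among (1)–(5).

1

(1) is meta-diegetic: a subjective body sound — Idris's private perception, inaudible to Leilani.
Sound (2): Idris's thought-voice: a private mental sound no other character can hear, so meta-diegetic.
Sound (3): it's the physical sound of Idris moving in the space, so diegetic.
(4) is diegetic: ambient/room sound belonging to the story's physical space.
(5) the narrator exists outside the story world, addressing only the audience → non-diegetic.
Non-diegetic: (5) — that's 1.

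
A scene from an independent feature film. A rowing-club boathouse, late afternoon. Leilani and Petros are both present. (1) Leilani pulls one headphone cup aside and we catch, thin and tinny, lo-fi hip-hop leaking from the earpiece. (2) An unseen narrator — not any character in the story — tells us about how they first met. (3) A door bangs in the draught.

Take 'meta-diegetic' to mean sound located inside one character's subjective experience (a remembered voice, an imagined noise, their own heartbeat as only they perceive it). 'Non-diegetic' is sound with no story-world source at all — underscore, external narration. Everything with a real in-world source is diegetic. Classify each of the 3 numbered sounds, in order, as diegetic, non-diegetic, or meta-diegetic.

Sound (1): the headphones are an on-screen source, so diegetic.
(2) the narrator exists outside the story world, addressing only the audience → non-diegetic.
(3) a door is a real object/event in the scene's world → diegetic.

diegetic, non-diegetic, diegetic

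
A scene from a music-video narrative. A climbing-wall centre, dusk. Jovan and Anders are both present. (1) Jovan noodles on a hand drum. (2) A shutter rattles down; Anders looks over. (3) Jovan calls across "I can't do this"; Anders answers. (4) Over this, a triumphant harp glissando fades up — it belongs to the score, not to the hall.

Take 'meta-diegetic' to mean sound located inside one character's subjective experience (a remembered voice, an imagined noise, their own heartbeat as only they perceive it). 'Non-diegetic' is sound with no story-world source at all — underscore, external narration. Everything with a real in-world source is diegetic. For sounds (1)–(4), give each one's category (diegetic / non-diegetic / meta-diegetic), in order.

diegetic, diegetic, diegetic, non-diegetic

(1) is diegetic: a character is playing a hand drum on screen.
Sound (2): the sound comes from a shutter physically present in the location, so diegetic.
(3) Jovan is a character speaking aloud in the scene → diegetic.
(4) it has no source in the story world and no character can hear it — it's underscore → non-diegetic.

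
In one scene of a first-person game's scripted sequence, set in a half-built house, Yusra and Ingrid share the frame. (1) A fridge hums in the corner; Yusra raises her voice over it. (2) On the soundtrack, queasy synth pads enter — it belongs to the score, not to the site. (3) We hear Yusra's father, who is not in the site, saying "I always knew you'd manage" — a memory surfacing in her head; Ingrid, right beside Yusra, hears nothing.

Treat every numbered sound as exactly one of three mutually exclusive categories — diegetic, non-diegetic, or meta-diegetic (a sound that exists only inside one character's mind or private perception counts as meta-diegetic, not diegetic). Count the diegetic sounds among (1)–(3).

Sound (1): ambient/room sound belonging to the story's physical space, so diegetic.
(2) is non-diegetic: it has no source in the story world and no character can hear it — it's underscore.
(3) is meta-diegetic: a remembered line, private to Yusra — not present in the room, not audible to Ingrid.
So 1 of the 3 is diegetic: (1).

1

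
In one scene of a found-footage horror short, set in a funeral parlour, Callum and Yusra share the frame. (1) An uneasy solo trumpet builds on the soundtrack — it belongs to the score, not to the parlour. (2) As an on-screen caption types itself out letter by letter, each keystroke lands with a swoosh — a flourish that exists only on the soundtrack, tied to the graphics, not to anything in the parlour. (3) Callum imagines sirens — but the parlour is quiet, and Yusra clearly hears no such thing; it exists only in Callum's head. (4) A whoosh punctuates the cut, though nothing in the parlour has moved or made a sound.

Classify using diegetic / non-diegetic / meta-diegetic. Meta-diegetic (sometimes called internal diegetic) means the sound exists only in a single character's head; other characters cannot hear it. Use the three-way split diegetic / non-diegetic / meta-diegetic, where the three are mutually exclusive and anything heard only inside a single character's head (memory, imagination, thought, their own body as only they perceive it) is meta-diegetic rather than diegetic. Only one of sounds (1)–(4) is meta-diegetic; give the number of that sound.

(1) nothing in the parlour produces it and the characters don't hear it — pure soundtrack → non-diegetic.
(2) is non-diegetic: sound married to a title/caption — outside the diegesis by definition.
(3) is meta-diegetic: Callum alone 'hears' it — an imagined sound, not present in the space.
Sound (4): it's a sound-design accent with no in-world source; no one in the scene can hear it, so non-diegetic.
Only (3) is meta-diegetic.

3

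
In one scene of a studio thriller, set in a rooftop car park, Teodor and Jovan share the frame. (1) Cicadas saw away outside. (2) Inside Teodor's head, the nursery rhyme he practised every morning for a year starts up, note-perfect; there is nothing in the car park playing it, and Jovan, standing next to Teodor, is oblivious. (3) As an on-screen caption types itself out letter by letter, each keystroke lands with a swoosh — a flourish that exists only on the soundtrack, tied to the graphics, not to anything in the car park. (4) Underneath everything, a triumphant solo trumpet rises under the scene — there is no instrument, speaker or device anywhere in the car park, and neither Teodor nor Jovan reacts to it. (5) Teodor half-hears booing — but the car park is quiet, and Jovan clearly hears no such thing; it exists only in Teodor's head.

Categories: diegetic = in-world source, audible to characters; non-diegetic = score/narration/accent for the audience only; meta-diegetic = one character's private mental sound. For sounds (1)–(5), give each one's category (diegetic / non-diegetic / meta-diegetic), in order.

(1) cicadas is part of the location's real environment → diegetic.
Sound (2): remembered music, private to Teodor — Jovan is oblivious because it isn't in the room, so meta-diegetic.
Sound (3): the caption isn't part of the story world, so neither is the sound tied to it, so non-diegetic.
Sound (4): nothing in the car park produces it and the characters don't hear it — pure soundtrack, so non-diegetic.
Sound (5): the sound is imagined by Teodor; nothing in the story world is producing it and Jovan can't hear it, so meta-diegetic.

diegetic, meta-diegetic, non-diegetic, non-diegetic, meta-diegetic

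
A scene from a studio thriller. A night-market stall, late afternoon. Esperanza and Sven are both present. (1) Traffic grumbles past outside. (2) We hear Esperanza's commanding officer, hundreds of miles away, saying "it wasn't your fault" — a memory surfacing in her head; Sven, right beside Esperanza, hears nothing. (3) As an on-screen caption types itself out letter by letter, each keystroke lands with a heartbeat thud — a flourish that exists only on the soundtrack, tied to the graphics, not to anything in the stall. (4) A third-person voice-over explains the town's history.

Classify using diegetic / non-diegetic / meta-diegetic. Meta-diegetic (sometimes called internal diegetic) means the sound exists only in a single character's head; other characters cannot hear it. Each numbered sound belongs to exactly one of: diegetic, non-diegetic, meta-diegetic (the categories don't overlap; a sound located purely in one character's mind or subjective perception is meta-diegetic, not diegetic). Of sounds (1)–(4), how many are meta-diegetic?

1

(1) traffic is part of the location's real environment → diegetic.
(2) the voice is a memory playing only inside Esperanza's mind; Sven can't hear it → meta-diegetic.
(3) is non-diegetic: it accompanies on-screen graphics, not anything inside the story world.
(4) commentary laid over the scene from outside the fiction → non-diegetic.
Meta-diegetic: (2) — that's 1.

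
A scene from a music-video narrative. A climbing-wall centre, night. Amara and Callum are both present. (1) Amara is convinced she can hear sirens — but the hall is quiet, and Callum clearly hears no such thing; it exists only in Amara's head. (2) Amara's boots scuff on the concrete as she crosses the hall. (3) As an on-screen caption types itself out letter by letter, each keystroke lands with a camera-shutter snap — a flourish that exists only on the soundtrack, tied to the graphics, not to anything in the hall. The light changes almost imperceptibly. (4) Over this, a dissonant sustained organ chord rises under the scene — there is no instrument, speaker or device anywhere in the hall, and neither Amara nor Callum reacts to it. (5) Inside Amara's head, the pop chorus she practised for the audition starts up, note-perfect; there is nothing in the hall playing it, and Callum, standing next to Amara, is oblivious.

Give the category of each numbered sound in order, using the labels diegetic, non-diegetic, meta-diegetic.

meta-diegetic, diegetic, non-diegetic, non-diegetic, meta-diegetic

(1) subjective to Amara: the hall is silent and Callum hears nothing → meta-diegetic.
(2) is diegetic: a character's body making contact with the set — an in-world sound.
Sound (3): sound married to a title/caption — outside the diegesis by definition, so non-diegetic.
(4) is non-diegetic: nothing in the hall produces it and the characters don't hear it — pure soundtrack.
Sound (5): the music is a memory playing inside Amara's mind alone; no real-world source, Callum can't hear it, so meta-diegetic.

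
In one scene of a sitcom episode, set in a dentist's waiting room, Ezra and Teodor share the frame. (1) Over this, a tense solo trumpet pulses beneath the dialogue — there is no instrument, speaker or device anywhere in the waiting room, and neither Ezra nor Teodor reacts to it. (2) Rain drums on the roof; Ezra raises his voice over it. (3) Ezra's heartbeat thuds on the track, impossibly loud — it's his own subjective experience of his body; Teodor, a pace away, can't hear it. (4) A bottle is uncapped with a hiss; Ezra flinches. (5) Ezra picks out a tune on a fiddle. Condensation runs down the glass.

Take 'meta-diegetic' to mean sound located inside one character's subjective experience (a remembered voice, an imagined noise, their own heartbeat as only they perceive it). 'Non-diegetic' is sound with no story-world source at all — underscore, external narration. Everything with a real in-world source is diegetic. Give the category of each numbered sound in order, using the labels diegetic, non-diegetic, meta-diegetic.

non-diegetic, diegetic, meta-diegetic, diegetic, diegetic

Sound (1): score with no on-screen or off-screen source; it exists for the audience alone, so non-diegetic.
Sound (2): it's the actual ambient sound of the location, so diegetic.
(3) is meta-diegetic: a subjective body sound — Ezra's private perception, inaudible to Teodor.
Sound (4): a bottle is a real object/event in the scene's world, so diegetic.
(5) is diegetic: a character is playing a fiddle on screen.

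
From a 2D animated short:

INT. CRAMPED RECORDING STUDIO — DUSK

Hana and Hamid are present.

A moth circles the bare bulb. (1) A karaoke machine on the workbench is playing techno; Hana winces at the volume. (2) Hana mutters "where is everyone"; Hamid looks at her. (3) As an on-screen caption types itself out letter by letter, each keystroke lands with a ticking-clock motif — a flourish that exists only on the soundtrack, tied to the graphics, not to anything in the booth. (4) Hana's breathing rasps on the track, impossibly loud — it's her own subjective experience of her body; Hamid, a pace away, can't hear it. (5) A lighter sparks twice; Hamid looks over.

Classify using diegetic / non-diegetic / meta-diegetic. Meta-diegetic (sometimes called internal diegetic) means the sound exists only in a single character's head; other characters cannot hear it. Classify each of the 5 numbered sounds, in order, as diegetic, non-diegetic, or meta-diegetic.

diegetic, diegetic, non-diegetic, meta-diegetic, diegetic

(1) is diegetic: source music from a karaoke machine, which exists in the story world.
(2) Hana is a character speaking aloud in the scene → diegetic.
(3) is non-diegetic: the caption isn't part of the story world, so neither is the sound tied to it.
Sound (4): a subjective body sound — Hana's private perception, inaudible to Hamid, so meta-diegetic.
(5) an in-world source (a lighter); characters could hear it → diegetic.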